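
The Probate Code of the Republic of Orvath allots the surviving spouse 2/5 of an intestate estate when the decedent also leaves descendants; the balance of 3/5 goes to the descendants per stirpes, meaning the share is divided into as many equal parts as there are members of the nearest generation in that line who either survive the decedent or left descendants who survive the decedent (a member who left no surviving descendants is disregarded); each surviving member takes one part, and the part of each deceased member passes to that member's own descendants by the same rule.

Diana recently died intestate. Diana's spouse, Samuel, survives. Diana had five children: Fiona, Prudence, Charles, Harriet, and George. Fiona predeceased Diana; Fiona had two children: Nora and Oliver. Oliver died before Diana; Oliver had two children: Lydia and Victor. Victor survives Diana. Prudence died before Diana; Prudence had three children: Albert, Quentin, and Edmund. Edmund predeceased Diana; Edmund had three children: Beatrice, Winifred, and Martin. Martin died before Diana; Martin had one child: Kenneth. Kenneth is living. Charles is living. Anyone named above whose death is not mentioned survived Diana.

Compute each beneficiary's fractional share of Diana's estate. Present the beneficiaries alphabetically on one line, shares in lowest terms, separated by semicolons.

Albert 1/25; Beatrice 1/75; Charles 3/25; George 3/25; Harriet 3/25; Kenneth 1/75; Lydia 3/100; Nora 3/50; Quentin 1/25; Samuel 2/5; Victor 3/100; Winifred 1/75

Samuel, as surviving spouse, takes 2/5.
The remaining 3/5 passes to Diana's descendants per stirpes.
The 3/5 is divided into 5 equal shares of 3/25 among Fiona, Prudence, Charles, Harriet, George.
Fiona predeceased; the 3/25 allotted to Fiona's branch passes to Fiona's issue by representation.
The 3/25 is divided into 2 equal shares of 3/50 among Nora, Oliver.
Nora is living and takes 3/50.
Oliver predeceased; the 3/50 allotted to Oliver's branch passes to Oliver's issue by representation.
The 3/50 is divided into 2 equal shares of 3/100 among Lydia, Victor.
Lydia is living and takes 3/100.
Victor is living and takes 3/100.
Prudence predeceased; the 3/25 allotted to Prudence's branch passes to Prudence's issue by representation.
The 3/25 is divided into 3 equal shares of 1/25 among Albert, Quentin, Edmund.
Albert is living and takes 1/25.
Quentin is living and takes 1/25.
Edmund predeceased; the 1/25 allotted to Edmund's branch passes to Edmund's issue by representation.
The 1/25 is divided into 3 equal shares of 1/75 among Beatrice, Winifred, Martin.
Beatrice is living and takes 1/75.
Winifred is living and takes 1/75.
Martin predeceased; the 1/75 allotted to Martin's branch passes to Martin's issue by representation.
Kenneth is the sole taker at this level and receives the full 1/75.
Charles is living and takes 3/25.
Harriet is living and takes 3/25.
George is living and takes 3/25.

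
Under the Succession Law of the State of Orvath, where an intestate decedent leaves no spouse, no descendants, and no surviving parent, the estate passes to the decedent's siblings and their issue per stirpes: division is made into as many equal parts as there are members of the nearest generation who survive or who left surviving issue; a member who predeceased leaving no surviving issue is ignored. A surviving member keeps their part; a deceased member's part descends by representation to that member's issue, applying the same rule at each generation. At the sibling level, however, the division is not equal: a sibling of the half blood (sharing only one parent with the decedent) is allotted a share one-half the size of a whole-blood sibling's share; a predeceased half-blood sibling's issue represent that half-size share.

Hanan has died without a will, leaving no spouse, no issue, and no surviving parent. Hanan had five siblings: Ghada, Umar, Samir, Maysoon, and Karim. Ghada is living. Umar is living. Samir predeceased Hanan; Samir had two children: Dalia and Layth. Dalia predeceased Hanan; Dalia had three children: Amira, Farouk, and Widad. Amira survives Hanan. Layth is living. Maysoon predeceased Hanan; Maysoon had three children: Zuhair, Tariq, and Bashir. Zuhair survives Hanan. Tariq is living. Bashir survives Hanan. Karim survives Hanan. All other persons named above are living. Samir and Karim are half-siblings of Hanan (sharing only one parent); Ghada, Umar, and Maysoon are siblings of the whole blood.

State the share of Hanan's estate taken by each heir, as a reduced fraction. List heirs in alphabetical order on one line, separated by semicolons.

No spouse, descendants, or parent survives, so the estate passes to Hanan's siblings per stirpes.
Half-blood siblings count for one-half the weight of whole-blood siblings at the initial division.
Dividing 1 in proportion to weights (total weight 4): Ghada (weight 1) → 1/4; Umar (weight 1) → 1/4; Samir (weight 1/2) → 1/8; Maysoon (weight 1) → 1/4; Karim (weight 1/2) → 1/8.
Ghada is living and takes 1/4.
Umar is living and takes 1/4.
Samir predeceased; the 1/8 allotted to Samir's branch passes to Samir's issue by representation.
The 1/8 is divided into 2 equal shares of 1/16 among Dalia, Layth.
Dalia predeceased; the 1/16 allotted to Dalia's branch passes to Dalia's issue by representation.
The 1/16 is divided into 3 equal shares of 1/48 among Amira, Farouk, Widad.
Amira is living and takes 1/48.
Farouk is living and takes 1/48.
Widad is living and takes 1/48.
Layth is living and takes 1/16.
Maysoon predeceased; the 1/4 allotted to Maysoon's branch passes to Maysoon's issue by representation.
The 1/4 is divided into 3 equal shares of 1/12 among Zuhair, Tariq, Bashir.
Zuhair is living and takes 1/12.
Tariq is living and takes 1/12.
Bashir is living and takes 1/12.
Karim is living and takes 1/8.

Amira 1/48; Bashir 1/12; Farouk 1/48; Ghada 1/4; Karim 1/8; Layth 1/16; Tariq 1/12; Umar 1/4; Widad 1/48; Zuhair 1/12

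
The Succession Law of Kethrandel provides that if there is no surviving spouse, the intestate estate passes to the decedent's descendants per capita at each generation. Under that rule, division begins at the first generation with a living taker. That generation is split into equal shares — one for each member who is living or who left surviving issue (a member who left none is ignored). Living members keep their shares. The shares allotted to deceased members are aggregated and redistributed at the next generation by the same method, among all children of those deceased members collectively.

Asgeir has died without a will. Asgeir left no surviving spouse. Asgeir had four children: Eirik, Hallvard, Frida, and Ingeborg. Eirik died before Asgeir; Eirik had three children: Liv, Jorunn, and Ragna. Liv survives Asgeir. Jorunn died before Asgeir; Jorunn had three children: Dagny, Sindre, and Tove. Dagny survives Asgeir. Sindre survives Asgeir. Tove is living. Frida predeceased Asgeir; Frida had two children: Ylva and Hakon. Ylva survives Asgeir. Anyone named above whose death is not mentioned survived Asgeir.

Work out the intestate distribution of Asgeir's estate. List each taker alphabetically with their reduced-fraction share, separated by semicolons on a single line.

Dagny 1/30; Hakon 1/10; Hallvard 1/4; Ingeborg 1/4; Liv 1/10; Ragna 1/10; Sindre 1/30; Tove 1/30; Ylva 1/10

There is no surviving spouse, so the entire estate passes to Asgeir's descendants per capita at each generation.
At generation 1 (Eirik, Hallvard, Frida, Ingeborg) there are 4 shares of (1)/4 = 1/4 each.
Living: Hallvard and Ingeborg — each takes 1/4.
Deceased: Eirik and Frida. Their combined 1/2 is pooled and carried to generation 2.
At generation 2 (Liv, Jorunn, Ragna, Ylva, Hakon) there are 5 shares of (1/2)/5 = 1/10 each.
Living: Liv, Ragna, Ylva, and Hakon — each takes 1/10.
Deceased: Jorunn. That 1/10 share is carried to generation 3.
At generation 3 (Dagny, Sindre, Tove) there are 3 shares of (1/10)/3 = 1/30 each.
Living: Dagny, Sindre, and Tove — each takes 1/30.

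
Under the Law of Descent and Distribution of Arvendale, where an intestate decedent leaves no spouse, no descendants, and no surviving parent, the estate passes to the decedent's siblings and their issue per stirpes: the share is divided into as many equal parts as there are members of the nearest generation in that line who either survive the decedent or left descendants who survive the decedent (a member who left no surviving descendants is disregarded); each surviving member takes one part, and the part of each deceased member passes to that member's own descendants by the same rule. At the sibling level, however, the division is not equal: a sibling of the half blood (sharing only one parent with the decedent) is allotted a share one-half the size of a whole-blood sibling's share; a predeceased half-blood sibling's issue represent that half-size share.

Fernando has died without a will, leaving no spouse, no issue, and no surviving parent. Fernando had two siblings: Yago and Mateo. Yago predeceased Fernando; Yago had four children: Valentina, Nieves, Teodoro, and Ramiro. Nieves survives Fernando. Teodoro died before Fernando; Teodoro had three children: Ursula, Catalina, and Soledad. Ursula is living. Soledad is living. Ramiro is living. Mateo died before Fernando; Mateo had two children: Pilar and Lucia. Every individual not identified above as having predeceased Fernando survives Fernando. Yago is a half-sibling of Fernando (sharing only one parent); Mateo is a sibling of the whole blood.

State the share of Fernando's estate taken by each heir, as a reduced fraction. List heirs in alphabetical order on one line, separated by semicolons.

Catalina 1/36; Lucia 1/3; Nieves 1/12; Pilar 1/3; Ramiro 1/12; Soledad 1/36; Ursula 1/36; Valentina 1/12

No spouse, descendants, or parent survives, so the estate passes to Fernando's siblings per stirpes.
Half-blood siblings count for one-half the weight of whole-blood siblings at the initial division.
Dividing 1 in proportion to weights (total weight 3/2): Yago (weight 1/2) → 1/3; Mateo (weight 1) → 2/3.
Yago predeceased; the 1/3 allotted to Yago's branch passes to Yago's issue by representation.
The 1/3 is divided into 4 equal shares of 1/12 among Valentina, Nieves, Teodoro, Ramiro.
Valentina is living and takes 1/12.
Nieves is living and takes 1/12.
Teodoro predeceased; the 1/12 allotted to Teodoro's branch passes to Teodoro's issue by representation.
The 1/12 is divided into 3 equal shares of 1/36 among Ursula, Catalina, Soledad.
Ursula is living and takes 1/36.
Catalina is living and takes 1/36.
Soledad is living and takes 1/36.
Ramiro is living and takes 1/12.
Mateo predeceased; the 2/3 allotted to Mateo's branch passes to Mateo's issue by representation.
The 2/3 is divided into 2 equal shares of 1/3 among Pilar, Lucia.
Pilar is living and takes 1/3.
Lucia is living and takes 1/3.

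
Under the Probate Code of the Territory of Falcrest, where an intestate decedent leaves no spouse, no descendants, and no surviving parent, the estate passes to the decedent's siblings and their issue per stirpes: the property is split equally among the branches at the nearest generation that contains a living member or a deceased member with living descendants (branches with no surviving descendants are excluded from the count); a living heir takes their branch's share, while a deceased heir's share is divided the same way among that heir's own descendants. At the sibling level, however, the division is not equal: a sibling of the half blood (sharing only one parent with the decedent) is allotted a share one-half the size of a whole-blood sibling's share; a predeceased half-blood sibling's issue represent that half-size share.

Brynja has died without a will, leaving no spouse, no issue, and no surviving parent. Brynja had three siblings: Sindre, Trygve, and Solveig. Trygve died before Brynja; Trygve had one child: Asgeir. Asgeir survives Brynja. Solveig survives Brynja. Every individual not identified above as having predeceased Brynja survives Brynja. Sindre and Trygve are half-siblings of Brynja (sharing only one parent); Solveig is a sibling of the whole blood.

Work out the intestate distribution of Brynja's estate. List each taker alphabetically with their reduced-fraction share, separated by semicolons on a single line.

Asgeir 1/4; Sindre 1/4; Solveig 1/2

No spouse, descendants, or parent survives, so the estate passes to Brynja's siblings per stirpes.
Half-blood siblings count for one-half the weight of whole-blood siblings at the initial division.
Dividing 1 in proportion to weights (total weight 2): Sindre (weight 1/2) → 1/4; Trygve (weight 1/2) → 1/4; Solveig (weight 1) → 1/2.
Sindre is living and takes 1/4.
Trygve predeceased; the 1/4 allotted to Trygve's branch passes to Trygve's issue by representation.
Asgeir is the sole taker at this level and receives the full 1/4.
Solveig is living and takes 1/2.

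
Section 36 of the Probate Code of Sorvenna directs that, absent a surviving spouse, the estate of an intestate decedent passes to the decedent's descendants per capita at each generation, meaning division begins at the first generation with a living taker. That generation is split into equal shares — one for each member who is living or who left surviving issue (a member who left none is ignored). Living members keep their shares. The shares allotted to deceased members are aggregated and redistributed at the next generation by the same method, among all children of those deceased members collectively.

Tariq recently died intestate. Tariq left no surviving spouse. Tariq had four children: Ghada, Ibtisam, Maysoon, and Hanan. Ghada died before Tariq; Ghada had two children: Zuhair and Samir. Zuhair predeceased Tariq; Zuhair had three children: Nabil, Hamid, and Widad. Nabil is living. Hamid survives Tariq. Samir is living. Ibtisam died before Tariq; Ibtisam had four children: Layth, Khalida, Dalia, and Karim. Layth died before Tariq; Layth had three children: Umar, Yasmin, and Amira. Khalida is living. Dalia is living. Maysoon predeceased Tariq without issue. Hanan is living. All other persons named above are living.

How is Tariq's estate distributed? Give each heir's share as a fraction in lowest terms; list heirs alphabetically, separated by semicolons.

Amira 1/27; Dalia 1/9; Hamid 1/27; Hanan 1/3; Karim 1/9; Khalida 1/9; Nabil 1/27; Samir 1/9; Umar 1/27; Widad 1/27; Yasmin 1/27

There is no surviving spouse, so the entire estate passes to Tariq's descendants per capita at each generation.
At generation 1 (Ghada, Ibtisam, Hanan) there are 3 shares of (1)/3 = 1/3 each.
Living: Hanan — each takes 1/3.
Deceased: Ghada and Ibtisam. Their combined 2/3 is pooled and carried to generation 2.
At generation 2 (Zuhair, Samir, Layth, Khalida, Dalia, Karim) there are 6 shares of (2/3)/6 = 1/9 each.
Living: Samir, Khalida, Dalia, and Karim — each takes 1/9.
Deceased: Zuhair and Layth. Their combined 2/9 is pooled and carried to generation 3.
At generation 3 (Nabil, Hamid, Widad, Umar, Yasmin, Amira) there are 6 shares of (2/9)/6 = 1/27 each.
Living: Nabil, Hamid, Widad, Umar, Yasmin, and Amira — each takes 1/27.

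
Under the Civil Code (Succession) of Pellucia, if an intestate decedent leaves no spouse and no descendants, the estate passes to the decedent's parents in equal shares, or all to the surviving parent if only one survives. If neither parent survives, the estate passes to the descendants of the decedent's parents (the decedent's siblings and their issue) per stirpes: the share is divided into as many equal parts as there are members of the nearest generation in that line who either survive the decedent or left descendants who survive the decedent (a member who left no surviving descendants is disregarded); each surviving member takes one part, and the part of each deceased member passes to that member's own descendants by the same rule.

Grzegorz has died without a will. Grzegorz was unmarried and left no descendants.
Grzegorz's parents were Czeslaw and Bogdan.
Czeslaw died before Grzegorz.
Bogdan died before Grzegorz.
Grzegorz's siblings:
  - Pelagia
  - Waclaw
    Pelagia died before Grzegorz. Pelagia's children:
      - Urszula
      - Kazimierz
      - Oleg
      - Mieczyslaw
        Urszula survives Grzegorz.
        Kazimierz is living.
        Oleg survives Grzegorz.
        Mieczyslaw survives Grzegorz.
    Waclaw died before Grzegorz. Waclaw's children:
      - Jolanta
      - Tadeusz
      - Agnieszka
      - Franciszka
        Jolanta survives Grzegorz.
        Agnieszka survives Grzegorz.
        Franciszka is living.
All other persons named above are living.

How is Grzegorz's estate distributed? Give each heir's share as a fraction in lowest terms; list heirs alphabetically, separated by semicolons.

Neither parent survives and there are no descendants, so the estate passes to Grzegorz's siblings and their issue per stirpes.
The estate is divided into 2 equal shares of 1/2 among Pelagia, Waclaw.
Pelagia predeceased; the 1/2 allotted to Pelagia's branch passes to Pelagia's issue by representation.
The 1/2 is divided into 4 equal shares of 1/8 among Urszula, Kazimierz, Oleg, Mieczyslaw.
Urszula is living and takes 1/8.
Kazimierz is living and takes 1/8.
Oleg is living and takes 1/8.
Mieczyslaw is living and takes 1/8.
Waclaw predeceased; the 1/2 allotted to Waclaw's branch passes to Waclaw's issue by representation.
The 1/2 is divided into 4 equal shares of 1/8 among Jolanta, Tadeusz, Agnieszka, Franciszka.
Jolanta is living and takes 1/8.
Tadeusz is living and takes 1/8.
Agnieszka is living and takes 1/8.
Franciszka is living and takes 1/8.

Agnieszka 1/8; Franciszka 1/8; Jolanta 1/8; Kazimierz 1/8; Mieczyslaw 1/8; Oleg 1/8; Tadeusz 1/8; Urszula 1/8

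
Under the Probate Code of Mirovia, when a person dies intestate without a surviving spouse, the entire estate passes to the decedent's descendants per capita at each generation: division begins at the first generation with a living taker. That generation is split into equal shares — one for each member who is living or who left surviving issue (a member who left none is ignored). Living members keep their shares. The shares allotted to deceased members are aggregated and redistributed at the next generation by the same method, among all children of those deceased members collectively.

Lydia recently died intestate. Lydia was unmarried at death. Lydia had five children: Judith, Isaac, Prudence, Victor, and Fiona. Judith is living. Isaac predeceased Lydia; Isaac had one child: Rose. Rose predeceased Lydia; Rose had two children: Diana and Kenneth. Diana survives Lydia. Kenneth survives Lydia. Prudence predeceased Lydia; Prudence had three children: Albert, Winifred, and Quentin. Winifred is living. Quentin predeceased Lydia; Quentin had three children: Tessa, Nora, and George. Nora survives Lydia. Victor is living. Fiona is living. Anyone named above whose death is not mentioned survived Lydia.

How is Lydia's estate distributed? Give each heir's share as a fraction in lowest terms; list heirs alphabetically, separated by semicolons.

There is no surviving spouse, so the entire estate passes to Lydia's descendants per capita at each generation.
At generation 1 (Judith, Isaac, Prudence, Victor, Fiona) there are 5 shares of (1)/5 = 1/5 each.
Living: Judith, Victor, and Fiona — each takes 1/5.
Deceased: Isaac and Prudence. Their combined 2/5 is pooled and carried to generation 2.
At generation 2 (Rose, Albert, Winifred, Quentin) there are 4 shares of (2/5)/4 = 1/10 each.
Living: Albert and Winifred — each takes 1/10.
Deceased: Rose and Quentin. Their combined 1/5 is pooled and carried to generation 3.
At generation 3 (Diana, Kenneth, Tessa, Nora, George) there are 5 shares of (1/5)/5 = 1/25 each.
Living: Diana, Kenneth, Tessa, Nora, and George — each takes 1/25.

Albert 1/10; Diana 1/25; Fiona 1/5; George 1/25; Judith 1/5; Kenneth 1/25; Nora 1/25; Tessa 1/25; Victor 1/5; Winifred 1/10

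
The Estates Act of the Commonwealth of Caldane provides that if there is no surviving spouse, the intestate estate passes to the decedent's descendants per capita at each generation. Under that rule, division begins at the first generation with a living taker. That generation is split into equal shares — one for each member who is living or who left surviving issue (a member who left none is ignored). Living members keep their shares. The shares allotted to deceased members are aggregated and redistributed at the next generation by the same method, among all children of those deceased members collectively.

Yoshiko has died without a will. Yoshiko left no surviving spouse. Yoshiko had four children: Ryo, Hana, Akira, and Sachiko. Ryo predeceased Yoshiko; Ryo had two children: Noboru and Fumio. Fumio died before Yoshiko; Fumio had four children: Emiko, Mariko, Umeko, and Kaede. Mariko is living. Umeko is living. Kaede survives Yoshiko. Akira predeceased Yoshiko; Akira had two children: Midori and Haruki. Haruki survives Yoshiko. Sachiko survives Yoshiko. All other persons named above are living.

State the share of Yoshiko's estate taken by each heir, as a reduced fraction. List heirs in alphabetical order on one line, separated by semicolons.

There is no surviving spouse, so the entire estate passes to Yoshiko's descendants per capita at each generation.
At generation 1 (Ryo, Hana, Akira, Sachiko) there are 4 shares of (1)/4 = 1/4 each.
Living: Hana and Sachiko — each takes 1/4.
Deceased: Ryo and Akira. Their combined 1/2 is pooled and carried to generation 2.
At generation 2 (Noboru, Fumio, Midori, Haruki) there are 4 shares of (1/2)/4 = 1/8 each.
Living: Noboru, Midori, and Haruki — each takes 1/8.
Deceased: Fumio. That 1/8 share is carried to generation 3.
At generation 3 (Emiko, Mariko, Umeko, Kaede) there are 4 shares of (1/8)/4 = 1/32 each.
Living: Emiko, Mariko, Umeko, and Kaede — each takes 1/32.

Emiko 1/32; Hana 1/4; Haruki 1/8; Kaede 1/32; Mariko 1/32; Midori 1/8; Noboru 1/8; Sachiko 1/4; Umeko 1/32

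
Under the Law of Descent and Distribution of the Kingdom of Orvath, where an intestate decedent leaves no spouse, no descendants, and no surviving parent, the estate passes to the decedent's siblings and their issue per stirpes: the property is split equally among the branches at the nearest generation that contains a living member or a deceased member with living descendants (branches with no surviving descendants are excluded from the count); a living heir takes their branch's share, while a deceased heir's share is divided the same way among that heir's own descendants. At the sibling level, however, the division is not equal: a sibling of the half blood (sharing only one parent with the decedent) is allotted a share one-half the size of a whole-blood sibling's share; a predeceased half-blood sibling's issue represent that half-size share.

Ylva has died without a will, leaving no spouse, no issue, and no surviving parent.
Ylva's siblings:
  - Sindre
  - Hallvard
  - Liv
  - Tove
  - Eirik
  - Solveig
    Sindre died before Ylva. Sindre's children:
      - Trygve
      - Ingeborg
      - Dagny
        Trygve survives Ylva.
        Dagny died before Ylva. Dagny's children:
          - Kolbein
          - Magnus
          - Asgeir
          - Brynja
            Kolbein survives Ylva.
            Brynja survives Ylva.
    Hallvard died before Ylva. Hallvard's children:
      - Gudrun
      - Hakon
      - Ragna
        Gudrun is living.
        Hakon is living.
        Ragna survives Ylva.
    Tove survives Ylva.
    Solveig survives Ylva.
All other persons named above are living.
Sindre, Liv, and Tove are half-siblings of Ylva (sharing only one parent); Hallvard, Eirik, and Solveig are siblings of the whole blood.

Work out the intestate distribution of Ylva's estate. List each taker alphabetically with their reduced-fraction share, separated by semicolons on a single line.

Asgeir 1/108; Brynja 1/108; Eirik 2/9; Gudrun 2/27; Hakon 2/27; Ingeborg 1/27; Kolbein 1/108; Liv 1/9; Magnus 1/108; Ragna 2/27; Solveig 2/9; Tove 1/9; Trygve 1/27

No spouse, descendants, or parent survives, so the estate passes to Ylva's siblings per stirpes.
Half-blood siblings count for one-half the weight of whole-blood siblings at the initial division.
Dividing 1 in proportion to weights (total weight 9/2): Sindre (weight 1/2) → 1/9; Hallvard (weight 1) → 2/9; Liv (weight 1/2) → 1/9; Tove (weight 1/2) → 1/9; Eirik (weight 1) → 2/9; Solveig (weight 1) → 2/9.
Sindre predeceased; the 1/9 allotted to Sindre's branch passes to Sindre's issue by representation.
The 1/9 is divided into 3 equal shares of 1/27 among Trygve, Ingeborg, Dagny.
Trygve is living and takes 1/27.
Ingeborg is living and takes 1/27.
Dagny predeceased; the 1/27 allotted to Dagny's branch passes to Dagny's issue by representation.
The 1/27 is divided into 4 equal shares of 1/108 among Kolbein, Magnus, Asgeir, Brynja.
Kolbein is living and takes 1/108.
Magnus is living and takes 1/108.
Asgeir is living and takes 1/108.
Brynja is living and takes 1/108.
Hallvard predeceased; the 2/9 allotted to Hallvard's branch passes to Hallvard's issue by representation.
The 2/9 is divided into 3 equal shares of 2/27 among Gudrun, Hakon, Ragna.
Gudrun is living and takes 2/27.
Hakon is living and takes 2/27.
Ragna is living and takes 2/27.
Liv is living and takes 1/9.
Tove is living and takes 1/9.
Eirik is living and takes 2/9.
Solveig is living and takes 2/9.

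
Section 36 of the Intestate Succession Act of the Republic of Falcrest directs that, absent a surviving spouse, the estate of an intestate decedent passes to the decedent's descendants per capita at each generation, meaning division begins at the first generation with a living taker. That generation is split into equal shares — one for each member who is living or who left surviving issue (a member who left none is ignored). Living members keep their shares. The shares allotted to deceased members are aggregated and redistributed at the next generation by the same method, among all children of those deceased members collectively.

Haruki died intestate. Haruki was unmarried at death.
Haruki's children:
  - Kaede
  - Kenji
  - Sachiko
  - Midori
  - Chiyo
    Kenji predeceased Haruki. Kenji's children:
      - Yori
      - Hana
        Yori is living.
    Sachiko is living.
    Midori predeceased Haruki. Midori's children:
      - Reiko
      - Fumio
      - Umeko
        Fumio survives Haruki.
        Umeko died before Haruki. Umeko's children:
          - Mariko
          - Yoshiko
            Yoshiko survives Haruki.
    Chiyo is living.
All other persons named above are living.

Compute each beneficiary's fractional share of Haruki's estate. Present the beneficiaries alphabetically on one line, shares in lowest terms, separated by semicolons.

There is no surviving spouse, so the entire estate passes to Haruki's descendants per capita at each generation.
At generation 1 (Kaede, Kenji, Sachiko, Midori, Chiyo) there are 5 shares of (1)/5 = 1/5 each.
Living: Kaede, Sachiko, and Chiyo — each takes 1/5.
Deceased: Kenji and Midori. Their combined 2/5 is pooled and carried to generation 2.
At generation 2 (Yori, Hana, Reiko, Fumio, Umeko) there are 5 shares of (2/5)/5 = 2/25 each.
Living: Yori, Hana, Reiko, and Fumio — each takes 2/25.
Deceased: Umeko. That 2/25 share is carried to generation 3.
At generation 3 (Mariko, Yoshiko) there are 2 shares of (2/25)/2 = 1/25 each.
Living: Mariko and Yoshiko — each takes 1/25.

Chiyo 1/5; Fumio 2/25; Hana 2/25; Kaede 1/5; Mariko 1/25; Reiko 2/25; Sachiko 1/5; Yori 2/25; Yoshiko 1/25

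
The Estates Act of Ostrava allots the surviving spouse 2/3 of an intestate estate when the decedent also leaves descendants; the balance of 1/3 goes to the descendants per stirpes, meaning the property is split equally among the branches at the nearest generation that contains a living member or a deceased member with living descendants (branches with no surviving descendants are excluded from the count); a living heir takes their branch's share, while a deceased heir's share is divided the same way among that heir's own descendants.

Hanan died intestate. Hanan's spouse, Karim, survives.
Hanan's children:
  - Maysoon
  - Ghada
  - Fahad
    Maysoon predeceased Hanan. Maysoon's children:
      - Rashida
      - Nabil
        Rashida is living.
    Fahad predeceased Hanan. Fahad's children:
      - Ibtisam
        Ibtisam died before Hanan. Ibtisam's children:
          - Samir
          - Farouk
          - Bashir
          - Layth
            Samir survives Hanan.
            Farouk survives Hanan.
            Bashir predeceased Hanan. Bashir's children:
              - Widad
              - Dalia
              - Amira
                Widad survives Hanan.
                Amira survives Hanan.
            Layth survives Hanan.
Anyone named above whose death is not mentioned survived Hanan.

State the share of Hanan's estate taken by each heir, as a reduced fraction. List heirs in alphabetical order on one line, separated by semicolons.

Amira 1/108; Dalia 1/108; Farouk 1/36; Ghada 1/9; Karim 2/3; Layth 1/36; Nabil 1/18; Rashida 1/18; Samir 1/36; Widad 1/108

Karim, as surviving spouse, takes 2/3.
The remaining 1/3 passes to Hanan's descendants per stirpes.
The 1/3 is divided into 3 equal shares of 1/9 among Maysoon, Ghada, Fahad.
Maysoon predeceased; the 1/9 allotted to Maysoon's branch passes to Maysoon's issue by representation.
The 1/9 is divided into 2 equal shares of 1/18 among Rashida, Nabil.
Rashida is living and takes 1/18.
Nabil is living and takes 1/18.
Ghada is living and takes 1/9.
Fahad predeceased; the 1/9 allotted to Fahad's branch passes to Fahad's issue by representation.
Ibtisam's line is the sole branch at this level, so the full 1/9 passes to Ibtisam's issue by representation.
The 1/9 is divided into 4 equal shares of 1/36 among Samir, Farouk, Bashir, Layth.
Samir is living and takes 1/36.
Farouk is living and takes 1/36.
Bashir predeceased; the 1/36 allotted to Bashir's branch passes to Bashir's issue by representation.
The 1/36 is divided into 3 equal shares of 1/108 among Widad, Dalia, Amira.
Widad is living and takes 1/108.
Dalia is living and takes 1/108.
Amira is living and takes 1/108.
Layth is living and takes 1/36.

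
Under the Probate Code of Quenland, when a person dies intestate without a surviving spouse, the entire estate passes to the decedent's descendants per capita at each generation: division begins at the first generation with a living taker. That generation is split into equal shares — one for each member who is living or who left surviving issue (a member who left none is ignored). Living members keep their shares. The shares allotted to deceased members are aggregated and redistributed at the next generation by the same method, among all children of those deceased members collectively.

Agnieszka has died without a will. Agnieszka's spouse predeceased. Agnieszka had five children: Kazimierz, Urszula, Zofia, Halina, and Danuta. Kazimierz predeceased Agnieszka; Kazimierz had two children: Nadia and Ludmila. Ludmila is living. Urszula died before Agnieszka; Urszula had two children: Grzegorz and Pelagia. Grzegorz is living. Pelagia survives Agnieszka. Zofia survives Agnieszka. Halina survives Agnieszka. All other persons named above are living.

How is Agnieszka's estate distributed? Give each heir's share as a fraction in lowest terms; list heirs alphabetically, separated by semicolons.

There is no surviving spouse, so the entire estate passes to Agnieszka's descendants per capita at each generation.
At generation 1 (Kazimierz, Urszula, Zofia, Halina, Danuta) there are 5 shares of (1)/5 = 1/5 each.
Living: Zofia, Halina, and Danuta — each takes 1/5.
Deceased: Kazimierz and Urszula. Their combined 2/5 is pooled and carried to generation 2.
At generation 2 (Nadia, Ludmila, Grzegorz, Pelagia) there are 4 shares of (2/5)/4 = 1/10 each.
Living: Nadia, Ludmila, Grzegorz, and Pelagia — each takes 1/10.

Danuta 1/5; Grzegorz 1/10; Halina 1/5; Ludmila 1/10; Nadia 1/10; Pelagia 1/10; Zofia 1/5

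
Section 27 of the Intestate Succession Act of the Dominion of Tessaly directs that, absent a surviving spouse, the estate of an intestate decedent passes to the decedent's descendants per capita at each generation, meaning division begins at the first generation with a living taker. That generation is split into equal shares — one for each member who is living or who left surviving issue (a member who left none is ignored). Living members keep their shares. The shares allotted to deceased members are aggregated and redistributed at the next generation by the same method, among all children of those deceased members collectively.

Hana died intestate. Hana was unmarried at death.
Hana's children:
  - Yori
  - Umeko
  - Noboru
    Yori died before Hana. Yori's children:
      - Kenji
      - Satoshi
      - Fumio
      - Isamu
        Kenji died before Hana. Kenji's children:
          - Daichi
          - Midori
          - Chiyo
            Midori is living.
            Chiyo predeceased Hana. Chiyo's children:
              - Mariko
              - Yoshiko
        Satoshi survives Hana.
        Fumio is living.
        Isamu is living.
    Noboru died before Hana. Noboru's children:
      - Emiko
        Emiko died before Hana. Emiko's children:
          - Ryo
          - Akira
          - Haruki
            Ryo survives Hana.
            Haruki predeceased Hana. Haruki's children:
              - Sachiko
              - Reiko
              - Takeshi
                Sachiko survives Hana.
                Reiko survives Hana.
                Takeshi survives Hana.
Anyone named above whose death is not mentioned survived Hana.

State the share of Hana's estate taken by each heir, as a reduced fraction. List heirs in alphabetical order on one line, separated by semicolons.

There is no surviving spouse, so the entire estate passes to Hana's descendants per capita at each generation.
At generation 1 (Yori, Umeko, Noboru) there are 3 shares of (1)/3 = 1/3 each.
Living: Umeko — each takes 1/3.
Deceased: Yori and Noboru. Their combined 2/3 is pooled and carried to generation 2.
At generation 2 (Kenji, Satoshi, Fumio, Isamu, Emiko) there are 5 shares of (2/3)/5 = 2/15 each.
Living: Satoshi, Fumio, and Isamu — each takes 2/15.
Deceased: Kenji and Emiko. Their combined 4/15 is pooled and carried to generation 3.
At generation 3 (Daichi, Midori, Chiyo, Ryo, Akira, Haruki) there are 6 shares of (4/15)/6 = 2/45 each.
Living: Daichi, Midori, Ryo, and Akira — each takes 2/45.
Deceased: Chiyo and Haruki. Their combined 4/45 is pooled and carried to generation 4.
At generation 4 (Mariko, Yoshiko, Sachiko, Reiko, Takeshi) there are 5 shares of (4/45)/5 = 4/225 each.
Living: Mariko, Yoshiko, Sachiko, Reiko, and Takeshi — each takes 4/225.

Akira 2/45; Daichi 2/45; Fumio 2/15; Isamu 2/15; Mariko 4/225; Midori 2/45; Reiko 4/225; Ryo 2/45; Sachiko 4/225; Satoshi 2/15; Takeshi 4/225; Umeko 1/3; Yoshiko 4/225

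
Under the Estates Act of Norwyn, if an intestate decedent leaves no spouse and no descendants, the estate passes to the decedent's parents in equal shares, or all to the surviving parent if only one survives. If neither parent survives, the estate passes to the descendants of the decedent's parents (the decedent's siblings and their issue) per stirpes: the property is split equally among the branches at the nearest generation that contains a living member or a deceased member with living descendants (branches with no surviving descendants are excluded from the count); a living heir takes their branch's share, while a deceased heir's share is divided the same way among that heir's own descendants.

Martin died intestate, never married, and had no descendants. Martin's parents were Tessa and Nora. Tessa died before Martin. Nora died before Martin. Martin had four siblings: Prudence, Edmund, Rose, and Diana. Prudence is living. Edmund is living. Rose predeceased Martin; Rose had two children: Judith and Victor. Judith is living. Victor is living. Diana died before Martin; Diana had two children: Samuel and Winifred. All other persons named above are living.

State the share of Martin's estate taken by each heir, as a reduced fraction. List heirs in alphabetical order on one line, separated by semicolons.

Edmund 1/4; Judith 1/8; Prudence 1/4; Samuel 1/8; Victor 1/8; Winifred 1/8

Neither parent survives and there are no descendants, so the estate passes to Martin's siblings and their issue per stirpes.
The estate is divided into 4 equal shares of 1/4 among Prudence, Edmund, Rose, Diana.
Prudence is living and takes 1/4.
Edmund is living and takes 1/4.
Rose predeceased; the 1/4 allotted to Rose's branch passes to Rose's issue by representation.
The 1/4 is divided into 2 equal shares of 1/8 among Judith, Victor.
Judith is living and takes 1/8.
Victor is living and takes 1/8.
Diana predeceased; the 1/4 allotted to Diana's branch passes to Diana's issue by representation.
The 1/4 is divided into 2 equal shares of 1/8 among Samuel, Winifred.
Samuel is living and takes 1/8.
Winifred is living and takes 1/8.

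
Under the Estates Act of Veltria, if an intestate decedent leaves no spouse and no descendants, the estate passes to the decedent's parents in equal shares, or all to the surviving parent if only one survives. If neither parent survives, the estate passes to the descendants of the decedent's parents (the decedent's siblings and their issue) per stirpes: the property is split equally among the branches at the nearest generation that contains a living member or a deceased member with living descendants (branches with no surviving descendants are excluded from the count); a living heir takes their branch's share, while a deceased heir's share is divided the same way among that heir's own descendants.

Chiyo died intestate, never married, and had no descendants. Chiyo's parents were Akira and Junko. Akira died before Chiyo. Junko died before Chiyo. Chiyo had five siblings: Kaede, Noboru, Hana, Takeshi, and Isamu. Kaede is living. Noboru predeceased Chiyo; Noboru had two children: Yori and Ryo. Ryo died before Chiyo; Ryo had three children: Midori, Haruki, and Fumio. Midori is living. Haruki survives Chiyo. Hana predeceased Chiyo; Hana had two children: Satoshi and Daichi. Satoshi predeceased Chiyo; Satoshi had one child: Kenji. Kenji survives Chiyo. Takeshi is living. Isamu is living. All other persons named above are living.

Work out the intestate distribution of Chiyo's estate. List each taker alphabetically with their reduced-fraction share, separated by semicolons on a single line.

Neither parent survives and there are no descendants, so the estate passes to Chiyo's siblings and their issue per stirpes.
The estate is divided into 5 equal shares of 1/5 among Kaede, Noboru, Hana, Takeshi, Isamu.
Kaede is living and takes 1/5.
Noboru predeceased; the 1/5 allotted to Noboru's branch passes to Noboru's issue by representation.
The 1/5 is divided into 2 equal shares of 1/10 among Yori, Ryo.
Yori is living and takes 1/10.
Ryo predeceased; the 1/10 allotted to Ryo's branch passes to Ryo's issue by representation.
The 1/10 is divided into 3 equal shares of 1/30 among Midori, Haruki, Fumio.
Midori is living and takes 1/30.
Haruki is living and takes 1/30.
Fumio is living and takes 1/30.
Hana predeceased; the 1/5 allotted to Hana's branch passes to Hana's issue by representation.
The 1/5 is divided into 2 equal shares of 1/10 among Satoshi, Daichi.
Satoshi predeceased; the 1/10 allotted to Satoshi's branch passes to Satoshi's issue by representation.
Kenji is the sole taker at this level and receives the full 1/10.
Daichi is living and takes 1/10.
Takeshi is living and takes 1/5.
Isamu is living and takes 1/5.

Daichi 1/10; Fumio 1/30; Haruki 1/30; Isamu 1/5; Kaede 1/5; Kenji 1/10; Midori 1/30; Takeshi 1/5; Yori 1/10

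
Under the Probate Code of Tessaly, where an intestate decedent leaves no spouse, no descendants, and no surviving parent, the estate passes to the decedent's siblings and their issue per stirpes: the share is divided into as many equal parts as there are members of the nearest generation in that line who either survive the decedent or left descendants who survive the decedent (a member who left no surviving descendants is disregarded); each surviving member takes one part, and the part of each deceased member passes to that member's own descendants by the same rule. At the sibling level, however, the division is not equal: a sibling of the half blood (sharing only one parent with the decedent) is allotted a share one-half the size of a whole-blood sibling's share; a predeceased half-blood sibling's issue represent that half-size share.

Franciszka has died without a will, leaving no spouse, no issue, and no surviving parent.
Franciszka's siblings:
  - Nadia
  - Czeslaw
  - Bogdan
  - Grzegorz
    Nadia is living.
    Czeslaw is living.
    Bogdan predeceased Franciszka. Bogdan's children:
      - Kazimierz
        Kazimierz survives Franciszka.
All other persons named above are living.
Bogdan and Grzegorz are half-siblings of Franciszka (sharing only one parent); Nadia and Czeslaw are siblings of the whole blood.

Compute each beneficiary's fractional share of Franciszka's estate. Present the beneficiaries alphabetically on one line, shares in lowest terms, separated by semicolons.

No spouse, descendants, or parent survives, so the estate passes to Franciszka's siblings per stirpes.
Half-blood siblings count for one-half the weight of whole-blood siblings at the initial division.
Dividing 1 in proportion to weights (total weight 3): Nadia (weight 1) → 1/3; Czeslaw (weight 1) → 1/3; Bogdan (weight 1/2) → 1/6; Grzegorz (weight 1/2) → 1/6.
Nadia is living and takes 1/3.
Czeslaw is living and takes 1/3.
Bogdan predeceased; the 1/6 allotted to Bogdan's branch passes to Bogdan's issue by representation.
Kazimierz is the sole taker at this level and receives the full 1/6.
Grzegorz is living and takes 1/6.

Czeslaw 1/3; Grzegorz 1/6; Kazimierz 1/6; Nadia 1/3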